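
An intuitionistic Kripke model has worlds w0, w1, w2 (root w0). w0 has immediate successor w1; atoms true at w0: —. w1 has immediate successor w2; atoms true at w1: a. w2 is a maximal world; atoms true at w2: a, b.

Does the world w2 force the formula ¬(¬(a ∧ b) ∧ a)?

w2 ⊩ ¬(¬(a ∧ b) ∧ a): no world accessible from w2 forces ¬(a ∧ b) ∧ a.

Yes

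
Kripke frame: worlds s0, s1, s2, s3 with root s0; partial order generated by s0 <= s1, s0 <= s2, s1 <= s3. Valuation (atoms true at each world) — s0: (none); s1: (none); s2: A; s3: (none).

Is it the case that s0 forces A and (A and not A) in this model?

s0 does not force A and (A and not A) since s0 fails A.

No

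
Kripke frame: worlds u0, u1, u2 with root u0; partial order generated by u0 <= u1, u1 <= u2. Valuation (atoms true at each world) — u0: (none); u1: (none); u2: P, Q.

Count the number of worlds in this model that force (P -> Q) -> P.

u0: does not force it — u0 ||-/- (P -> Q) -> P: already at u0 itself, u0 ||- P -> Q but u0 ||-/- P.
u1: does not force it.
u2: forces it.
Worlds forcing the formula: {u2}.

1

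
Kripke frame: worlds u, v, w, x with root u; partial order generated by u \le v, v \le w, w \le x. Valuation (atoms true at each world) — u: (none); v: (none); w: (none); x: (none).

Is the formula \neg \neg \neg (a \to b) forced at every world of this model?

Not every world: u \nVdash \neg \neg \neg (a \to b).
u \nVdash \neg \neg \neg (a \to b) since u is accessible from u and u \Vdash \neg \neg (a \to b).
u \Vdash \neg \neg (a \to b): no world accessible from u forces \neg (a \to b).

No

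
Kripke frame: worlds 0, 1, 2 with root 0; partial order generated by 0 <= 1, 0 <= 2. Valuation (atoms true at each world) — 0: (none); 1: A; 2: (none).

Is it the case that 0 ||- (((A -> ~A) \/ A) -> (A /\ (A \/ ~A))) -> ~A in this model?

0 ||-/- (((A -> ~A) \/ A) -> (A /\ (A \/ ~A))) -> ~A: at the accessible world 1, 1 ||- ((A -> ~A) \/ A) -> (A /\ (A \/ ~A)) but 1 ||-/- ~A.
1 ||-/- ~A since 1 is accessible from 1 and 1 ||- A.

No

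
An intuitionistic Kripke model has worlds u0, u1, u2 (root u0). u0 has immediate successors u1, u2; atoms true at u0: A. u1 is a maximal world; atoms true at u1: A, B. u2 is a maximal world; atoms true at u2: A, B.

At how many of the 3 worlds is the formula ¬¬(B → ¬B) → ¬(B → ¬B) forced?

u0: forces it.
u1: forces it.
u2: forces it.
Worlds forcing the formula: {u0, u1, u2}.

3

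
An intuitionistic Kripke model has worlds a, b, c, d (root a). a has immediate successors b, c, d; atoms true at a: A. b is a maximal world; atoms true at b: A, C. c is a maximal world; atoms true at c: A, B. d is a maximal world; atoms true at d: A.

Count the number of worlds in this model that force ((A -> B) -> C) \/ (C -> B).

3

a: does not force it — a ||-/- ((A -> B) -> C) \/ (C -> B): neither disjunct is forced at a.
b: forces it.
c: forces it.
d: forces it.
Worlds forcing the formula: {b, c, d}.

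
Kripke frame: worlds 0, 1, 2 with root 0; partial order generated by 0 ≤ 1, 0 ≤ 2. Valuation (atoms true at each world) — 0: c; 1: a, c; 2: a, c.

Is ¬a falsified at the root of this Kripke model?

0 ⊮ ¬a since 1 is accessible from 0 and 1 ⊩ a.
So the root 0 does not force ¬a; the model is a countermodel.

Yes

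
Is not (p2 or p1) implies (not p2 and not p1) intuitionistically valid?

Yes

This is a constructively valid De Morgan direction (negated disjunction to conjunction of negations), which is intuitionistically derivable.
From not (p2 or p1): if p2 held then p2 or p1 would, contradiction — so not p2; similarly not p1.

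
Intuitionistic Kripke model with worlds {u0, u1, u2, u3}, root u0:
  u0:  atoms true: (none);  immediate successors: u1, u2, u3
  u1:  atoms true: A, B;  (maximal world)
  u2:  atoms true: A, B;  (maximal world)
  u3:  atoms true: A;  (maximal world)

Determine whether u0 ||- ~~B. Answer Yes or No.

u0 ||-/- ~~B since u3 is accessible from u0 and u3 ||- ~B.
u3 ||- ~B: no world accessible from u3 forces B.

No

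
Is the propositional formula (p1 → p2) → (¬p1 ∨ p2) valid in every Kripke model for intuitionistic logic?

No

This is the material-implication-as-disjunction principle, which is not intuitionistically valid.
A Kripke countermodel: worlds s0, s1; order generated by s0 ≤ s1; atoms true at each world — s0:{}; s1:{p1,p2}.
s0 ⊮ (p1 → p2) → (¬p1 ∨ p2): already at s0 itself, s0 ⊩ p1 → p2 but s0 ⊮ ¬p1 ∨ p2.
s0 ⊮ ¬p1 ∨ p2: neither disjunct is forced at s0.
s0 ⊮ ¬p1 since s1 is accessible from s0 and s1 ⊩ p1.
So the root s0 does not force the formula.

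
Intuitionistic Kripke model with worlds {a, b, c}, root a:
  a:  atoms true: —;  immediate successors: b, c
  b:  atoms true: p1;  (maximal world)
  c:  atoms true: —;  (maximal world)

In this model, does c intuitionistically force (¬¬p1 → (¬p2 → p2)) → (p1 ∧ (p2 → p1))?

c ⊮ (¬¬p1 → (¬p2 → p2)) → (p1 ∧ (p2 → p1)): already at c itself, c ⊩ ¬¬p1 → (¬p2 → p2) but c ⊮ p1 ∧ (p2 → p1).
c ⊮ p1 ∧ (p2 → p1) since c fails p1.

No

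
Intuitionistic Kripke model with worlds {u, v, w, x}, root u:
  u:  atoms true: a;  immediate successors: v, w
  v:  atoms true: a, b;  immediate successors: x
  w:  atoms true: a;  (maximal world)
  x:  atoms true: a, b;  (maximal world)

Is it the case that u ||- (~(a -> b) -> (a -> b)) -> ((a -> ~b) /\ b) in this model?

u ||-/- (~(a -> b) -> (a -> b)) -> ((a -> ~b) /\ b): at the accessible world v, v ||- ~(a -> b) -> (a -> b) but v ||-/- (a -> ~b) /\ b.
v ||-/- (a -> ~b) /\ b since v fails a -> ~b.

No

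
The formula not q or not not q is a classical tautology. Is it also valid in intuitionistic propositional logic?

No

This is the weak law of excluded middle, which is not intuitionistically valid.
A Kripke countermodel: worlds u, v, w; order generated by u <= v, u <= w; atoms true at each world — u:{}; v:{q}; w:{}.
u does not force not q or not not q: neither disjunct is forced at u.
u does not force not q since v is accessible from u and v forces q.
So the root u does not force the formula.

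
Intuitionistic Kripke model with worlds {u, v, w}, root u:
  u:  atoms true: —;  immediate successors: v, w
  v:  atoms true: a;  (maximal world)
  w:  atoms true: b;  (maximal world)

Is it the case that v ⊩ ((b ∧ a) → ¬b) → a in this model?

v ⊩ ((b ∧ a) → ¬b) → a: every world accessible from v that forces (b ∧ a) → ¬b (namely v) also forces a.

Yes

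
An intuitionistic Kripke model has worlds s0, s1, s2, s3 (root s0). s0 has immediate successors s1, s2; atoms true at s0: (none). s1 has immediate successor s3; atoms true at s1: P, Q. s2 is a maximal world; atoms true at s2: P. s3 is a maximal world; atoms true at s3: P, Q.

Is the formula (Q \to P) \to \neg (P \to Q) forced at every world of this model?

Not every world: s0 \nVdash (Q \to P) \to \neg (P \to Q).
s0 \nVdash (Q \to P) \to \neg (P \to Q): already at s0 itself, s0 \Vdash Q \to P but s0 \nVdash \neg (P \to Q).
s0 \nVdash \neg (P \to Q) since s1 is accessible from s0 and s1 \Vdash P \to Q.
s1 \Vdash P \to Q: every world accessible from s1 that forces P (namely s1, s3) also forces Q.

No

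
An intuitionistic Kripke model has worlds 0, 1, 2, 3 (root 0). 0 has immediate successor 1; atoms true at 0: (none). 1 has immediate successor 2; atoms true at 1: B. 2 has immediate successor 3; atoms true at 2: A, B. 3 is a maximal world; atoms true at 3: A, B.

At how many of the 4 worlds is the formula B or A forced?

0: does not force it — 0 does not force B or A: neither disjunct is forced at 0.
1: forces it.
2: forces it.
3: forces it.
Worlds forcing the formula: {1, 2, 3}.

3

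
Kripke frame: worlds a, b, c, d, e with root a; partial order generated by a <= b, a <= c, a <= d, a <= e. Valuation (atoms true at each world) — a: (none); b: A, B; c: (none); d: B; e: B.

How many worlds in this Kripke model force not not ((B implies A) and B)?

a: does not force it — a does not force not not ((B implies A) and B) since c is accessible from a and c forces not ((B implies A) and B).
b: forces it.
c: does not force it.
d: does not force it.
e: does not force it.
Worlds forcing the formula: {b}.

1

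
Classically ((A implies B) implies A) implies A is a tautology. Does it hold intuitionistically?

This is Peirce's law, which is not intuitionistically valid.
A Kripke countermodel: worlds a, b; order generated by a <= b; atoms true at each world — a:{}; b:{A}.
a does not force ((A implies B) implies A) implies A: already at a itself, a forces (A implies B) implies A but a does not force A.
a lacks atom A, so a does not force A.
So the root a does not force the formula.

No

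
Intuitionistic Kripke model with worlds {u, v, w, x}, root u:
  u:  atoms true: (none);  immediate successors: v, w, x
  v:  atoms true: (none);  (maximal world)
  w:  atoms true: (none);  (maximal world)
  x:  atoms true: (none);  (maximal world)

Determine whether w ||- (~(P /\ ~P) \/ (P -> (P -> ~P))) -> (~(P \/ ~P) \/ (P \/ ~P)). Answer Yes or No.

w ||- (~(P /\ ~P) \/ (P -> (P -> ~P))) -> (~(P \/ ~P) \/ (P \/ ~P)): every world accessible from w that forces ~(P /\ ~P) \/ (P -> (P -> ~P)) (namely w) also forces ~(P \/ ~P) \/ (P \/ ~P).

Yes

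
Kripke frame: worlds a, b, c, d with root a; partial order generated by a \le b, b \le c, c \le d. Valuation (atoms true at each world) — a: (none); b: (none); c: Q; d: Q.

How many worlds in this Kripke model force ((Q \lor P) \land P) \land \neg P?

a: does not force it — a \nVdash ((Q \lor P) \land P) \land \neg P since a fails (Q \lor P) \land P.
b: does not force it — b \nVdash ((Q \lor P) \land P) \land \neg P since b fails (Q \lor P) \land P.
c: does not force it — c \nVdash ((Q \lor P) \land P) \land \neg P since c fails (Q \lor P) \land P.
d: does not force it.
Worlds forcing the formula: { }.

0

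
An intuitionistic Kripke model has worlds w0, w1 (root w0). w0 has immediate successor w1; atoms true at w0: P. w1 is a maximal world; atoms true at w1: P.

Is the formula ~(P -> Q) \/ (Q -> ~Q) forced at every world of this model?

Yes

w0 ||- ~(P -> Q) \/ (Q -> ~Q) via the disjunct ~(P -> Q).
Since the root w0 forces ~(P -> Q) \/ (Q -> ~Q) and forcing is persistent (monotone upward), every world forces it.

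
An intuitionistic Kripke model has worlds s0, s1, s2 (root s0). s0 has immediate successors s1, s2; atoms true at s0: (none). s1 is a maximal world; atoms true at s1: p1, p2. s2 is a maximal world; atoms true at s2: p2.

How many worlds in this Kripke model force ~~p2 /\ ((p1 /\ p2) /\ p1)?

1

s0: does not force it — s0 ||-/- ~~p2 /\ ((p1 /\ p2) /\ p1) since s0 fails (p1 /\ p2) /\ p1.
s1: forces it.
s2: does not force it.
Worlds forcing the formula: {s1}.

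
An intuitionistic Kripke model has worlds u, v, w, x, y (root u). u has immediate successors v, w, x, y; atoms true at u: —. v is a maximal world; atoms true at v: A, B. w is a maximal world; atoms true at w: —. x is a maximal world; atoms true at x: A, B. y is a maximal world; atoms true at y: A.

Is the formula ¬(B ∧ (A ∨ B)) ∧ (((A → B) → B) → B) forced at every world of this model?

Not every world: u ⊮ ¬(B ∧ (A ∨ B)) ∧ (((A → B) → B) → B).
u ⊮ ¬(B ∧ (A ∨ B)) ∧ (((A → B) → B) → B) since u fails ¬(B ∧ (A ∨ B)).

No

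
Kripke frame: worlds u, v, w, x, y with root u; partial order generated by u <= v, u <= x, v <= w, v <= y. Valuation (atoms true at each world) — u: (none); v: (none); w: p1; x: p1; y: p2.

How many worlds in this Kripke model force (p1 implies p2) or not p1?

1

u: does not force it — u does not force (p1 implies p2) or not p1: neither disjunct is forced at u.
v: does not force it — v does not force (p1 implies p2) or not p1: neither disjunct is forced at v.
w: does not force it.
x: does not force it.
y: forces it.
Worlds forcing the formula: {y}.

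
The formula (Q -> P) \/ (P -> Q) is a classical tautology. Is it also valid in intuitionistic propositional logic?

No

This is the Gödel–Dummett linearity axiom, which is not intuitionistically valid.
A Kripke countermodel: worlds 0, 1, 2; order generated by 0 <= 1, 0 <= 2; atoms true at each world — 0:{}; 1:{Q}; 2:{P}.
0 ||-/- (Q -> P) \/ (P -> Q): neither disjunct is forced at 0.
0 ||-/- Q -> P: at the accessible world 1, 1 ||- Q but 1 ||-/- P.
1 lacks atom P, so 1 ||-/- P.
So the root 0 does not force the formula.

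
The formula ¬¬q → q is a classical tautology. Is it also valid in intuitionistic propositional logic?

No

This is double-negation elimination, which is not intuitionistically valid.
A Kripke countermodel: worlds 0, 1; order generated by 0 ≤ 1; atoms true at each world — 0:{}; 1:{q}.
0 ⊮ ¬¬q → q: already at 0 itself, 0 ⊩ ¬¬q but 0 ⊮ q.
0 lacks atom q, so 0 ⊮ q.
So the root 0 does not force the formula.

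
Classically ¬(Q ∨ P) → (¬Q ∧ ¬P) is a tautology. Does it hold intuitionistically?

Yes

This is a constructively valid De Morgan direction (negated disjunction to conjunction of negations), which is intuitionistically derivable.
From ¬(Q ∨ P): if Q held then Q ∨ P would, contradiction — so ¬Q; similarly ¬P.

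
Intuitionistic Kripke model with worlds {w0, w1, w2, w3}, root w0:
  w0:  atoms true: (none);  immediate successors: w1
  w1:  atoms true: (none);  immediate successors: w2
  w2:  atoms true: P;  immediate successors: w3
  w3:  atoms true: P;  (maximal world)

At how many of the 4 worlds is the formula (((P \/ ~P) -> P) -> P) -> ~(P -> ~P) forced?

4

w0: forces it.
w1: forces it.
w2: forces it.
w3: forces it.
Worlds forcing the formula: {w0, w1, w2, w3}.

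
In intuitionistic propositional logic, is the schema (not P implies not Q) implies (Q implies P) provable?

This is the converse of contraposition, which is not intuitionistically valid.
A Kripke countermodel: worlds u, v; order generated by u <= v; atoms true at each world — u:{Q}; v:{P,Q}.
u does not force (not P implies not Q) implies (Q implies P): already at u itself, u forces not P implies not Q but u does not force Q implies P.
u does not force Q implies P: already at u itself, u forces Q but u does not force P.
u lacks atom P, so u does not force P.
So the root u does not force the formula.

No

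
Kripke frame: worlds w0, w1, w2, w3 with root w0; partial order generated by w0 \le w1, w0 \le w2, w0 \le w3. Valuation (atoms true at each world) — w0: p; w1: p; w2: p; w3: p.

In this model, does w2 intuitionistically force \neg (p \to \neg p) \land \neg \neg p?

w2 \Vdash \neg (p \to \neg p) \land \neg \neg p since w2 forces both conjuncts.

Yes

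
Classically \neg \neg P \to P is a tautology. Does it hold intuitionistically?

No

This is double-negation elimination, which is not intuitionistically valid.
A Kripke countermodel: worlds u, v; order generated by u \le v; atoms true at each world — u:{}; v:{P}.
u \nVdash \neg \neg P \to P: already at u itself, u \Vdash \neg \neg P but u \nVdash P.
u lacks atom P, so u \nVdash P.
So the root u does not force the formula.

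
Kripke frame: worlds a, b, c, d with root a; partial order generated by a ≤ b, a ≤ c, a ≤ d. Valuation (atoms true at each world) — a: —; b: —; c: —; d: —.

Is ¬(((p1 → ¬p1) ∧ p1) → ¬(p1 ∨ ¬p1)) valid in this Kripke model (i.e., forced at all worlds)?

No

Not every world: a ⊮ ¬(((p1 → ¬p1) ∧ p1) → ¬(p1 ∨ ¬p1)).
a ⊮ ¬(((p1 → ¬p1) ∧ p1) → ¬(p1 ∨ ¬p1)) since a is accessible from a and a ⊩ ((p1 → ¬p1) ∧ p1) → ¬(p1 ∨ ¬p1).
a ⊩ ((p1 → ¬p1) ∧ p1) → ¬(p1 ∨ ¬p1) vacuously: no world accessible from a forces the antecedent (p1 → ¬p1) ∧ p1.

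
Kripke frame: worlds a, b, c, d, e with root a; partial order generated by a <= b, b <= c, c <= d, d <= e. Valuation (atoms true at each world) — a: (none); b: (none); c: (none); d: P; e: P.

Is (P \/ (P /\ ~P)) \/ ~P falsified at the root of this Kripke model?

Yes

a ||-/- (P \/ (P /\ ~P)) \/ ~P: neither disjunct is forced at a.
a ||-/- P \/ (P /\ ~P): neither disjunct is forced at a.
a lacks atom P, so a ||-/- P.
So the root a does not force (P \/ (P /\ ~P)) \/ ~P; the model is a countermodel.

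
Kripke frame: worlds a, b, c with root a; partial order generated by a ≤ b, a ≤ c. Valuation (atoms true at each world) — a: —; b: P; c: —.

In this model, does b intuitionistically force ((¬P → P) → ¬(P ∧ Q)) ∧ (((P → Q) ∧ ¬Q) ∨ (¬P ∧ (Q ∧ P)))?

b ⊮ ((¬P → P) → ¬(P ∧ Q)) ∧ (((P → Q) ∧ ¬Q) ∨ (¬P ∧ (Q ∧ P))) since b fails ((P → Q) ∧ ¬Q) ∨ (¬P ∧ (Q ∧ P)).

No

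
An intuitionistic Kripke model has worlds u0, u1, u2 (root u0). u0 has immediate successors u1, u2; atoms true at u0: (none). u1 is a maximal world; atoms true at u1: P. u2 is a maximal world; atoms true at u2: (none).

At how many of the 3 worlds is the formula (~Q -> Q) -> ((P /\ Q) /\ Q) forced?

3

u0: forces it.
u1: forces it.
u2: forces it.
Worlds forcing the formula: {u0, u1, u2}.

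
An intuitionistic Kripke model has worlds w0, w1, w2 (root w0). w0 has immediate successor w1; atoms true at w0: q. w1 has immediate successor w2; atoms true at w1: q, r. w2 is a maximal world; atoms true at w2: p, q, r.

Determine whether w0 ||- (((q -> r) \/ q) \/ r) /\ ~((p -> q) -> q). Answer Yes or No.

w0 ||-/- (((q -> r) \/ q) \/ r) /\ ~((p -> q) -> q) since w0 fails ~((p -> q) -> q).

No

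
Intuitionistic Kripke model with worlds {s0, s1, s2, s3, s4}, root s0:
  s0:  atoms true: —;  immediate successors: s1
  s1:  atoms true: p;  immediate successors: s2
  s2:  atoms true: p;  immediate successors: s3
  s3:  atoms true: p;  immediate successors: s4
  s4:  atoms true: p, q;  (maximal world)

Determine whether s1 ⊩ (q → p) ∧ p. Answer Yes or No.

s1 ⊩ (q → p) ∧ p since s1 forces both conjuncts.

Yes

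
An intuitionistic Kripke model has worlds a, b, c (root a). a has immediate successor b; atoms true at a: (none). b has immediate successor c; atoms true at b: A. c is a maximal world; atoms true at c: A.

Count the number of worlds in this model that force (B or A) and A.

2

a: does not force it — a does not force (B or A) and A since a fails B or A.
b: forces it.
c: forces it.
Worlds forcing the formula: {b, c}.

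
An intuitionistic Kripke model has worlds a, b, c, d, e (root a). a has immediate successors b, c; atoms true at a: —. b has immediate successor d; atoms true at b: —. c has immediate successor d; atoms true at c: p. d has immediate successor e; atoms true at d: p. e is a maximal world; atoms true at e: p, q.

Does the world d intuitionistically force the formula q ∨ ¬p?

d ⊮ q ∨ ¬p: neither disjunct is forced at d.
d lacks atom q, so d ⊮ q.

No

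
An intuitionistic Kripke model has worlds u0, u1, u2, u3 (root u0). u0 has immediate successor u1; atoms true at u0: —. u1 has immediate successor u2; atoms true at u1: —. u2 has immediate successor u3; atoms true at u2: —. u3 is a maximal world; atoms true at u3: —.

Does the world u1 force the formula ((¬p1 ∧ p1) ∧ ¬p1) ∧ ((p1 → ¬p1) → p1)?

u1 ⊮ ((¬p1 ∧ p1) ∧ ¬p1) ∧ ((p1 → ¬p1) → p1) since u1 fails (¬p1 ∧ p1) ∧ ¬p1.

No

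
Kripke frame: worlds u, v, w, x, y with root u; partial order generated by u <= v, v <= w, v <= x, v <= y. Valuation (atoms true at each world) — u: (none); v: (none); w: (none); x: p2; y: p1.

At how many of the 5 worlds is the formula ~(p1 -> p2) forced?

1

u: does not force it — u ||-/- ~(p1 -> p2) since w is accessible from u and w ||- p1 -> p2.
v: does not force it — v ||-/- ~(p1 -> p2) since w is accessible from v and w ||- p1 -> p2.
w: does not force it — w ||-/- ~(p1 -> p2) since w is accessible from w and w ||- p1 -> p2.
x: does not force it.
y: forces it.
Worlds forcing the formula: {y}.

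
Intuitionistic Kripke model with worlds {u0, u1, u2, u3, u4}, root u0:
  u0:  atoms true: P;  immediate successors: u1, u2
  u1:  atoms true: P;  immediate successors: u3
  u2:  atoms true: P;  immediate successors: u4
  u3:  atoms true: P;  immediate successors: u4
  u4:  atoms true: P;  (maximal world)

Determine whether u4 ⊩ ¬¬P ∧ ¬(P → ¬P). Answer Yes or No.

u4 ⊩ ¬¬P ∧ ¬(P → ¬P) since u4 forces both conjuncts.

Yes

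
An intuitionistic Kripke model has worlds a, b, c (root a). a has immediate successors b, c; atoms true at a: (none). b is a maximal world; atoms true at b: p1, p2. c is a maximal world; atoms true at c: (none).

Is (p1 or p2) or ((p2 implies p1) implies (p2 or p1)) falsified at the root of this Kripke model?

a does not force (p1 or p2) or ((p2 implies p1) implies (p2 or p1)): neither disjunct is forced at a.
a does not force p1 or p2: neither disjunct is forced at a.
a lacks atom p1, so a does not force p1.
So the root a does not force (p1 or p2) or ((p2 implies p1) implies (p2 or p1)); the model is a countermodel.

Yes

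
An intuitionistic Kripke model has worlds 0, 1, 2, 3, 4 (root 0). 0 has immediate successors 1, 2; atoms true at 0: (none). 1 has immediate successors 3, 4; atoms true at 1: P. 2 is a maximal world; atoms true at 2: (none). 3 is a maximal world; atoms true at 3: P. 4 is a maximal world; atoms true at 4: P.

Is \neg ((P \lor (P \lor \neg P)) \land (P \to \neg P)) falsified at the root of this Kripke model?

0 \nVdash \neg ((P \lor (P \lor \neg P)) \land (P \to \neg P)) since 2 is accessible from 0 and 2 \Vdash (P \lor (P \lor \neg P)) \land (P \to \neg P).
2 \Vdash (P \lor (P \lor \neg P)) \land (P \to \neg P) since 2 forces both conjuncts.
So the root 0 does not force \neg ((P \lor (P \lor \neg P)) \land (P \to \neg P)); the model is a countermodel.

Yes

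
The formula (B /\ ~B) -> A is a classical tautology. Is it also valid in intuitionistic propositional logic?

This is an instance of ex falso quodlibet, which is intuitionistically derivable.
No world can force both B and ~B, so the antecedent B /\ ~B is never forced and the implication holds vacuously at every world.

Yes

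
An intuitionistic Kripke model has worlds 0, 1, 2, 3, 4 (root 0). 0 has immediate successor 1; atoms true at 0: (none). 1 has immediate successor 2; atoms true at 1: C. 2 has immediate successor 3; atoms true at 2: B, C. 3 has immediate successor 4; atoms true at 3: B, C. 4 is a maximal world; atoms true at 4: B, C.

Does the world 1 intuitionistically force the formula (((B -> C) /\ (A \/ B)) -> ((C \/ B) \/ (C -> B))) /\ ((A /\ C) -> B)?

1 ||- (((B -> C) /\ (A \/ B)) -> ((C \/ B) \/ (C -> B))) /\ ((A /\ C) -> B) since 1 forces both conjuncts.

Yes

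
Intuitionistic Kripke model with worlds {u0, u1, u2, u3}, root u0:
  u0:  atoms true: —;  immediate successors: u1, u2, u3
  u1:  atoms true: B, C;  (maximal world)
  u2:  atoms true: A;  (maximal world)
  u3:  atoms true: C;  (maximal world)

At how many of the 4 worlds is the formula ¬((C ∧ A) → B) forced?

u0: does not force it — u0 ⊮ ¬((C ∧ A) → B) since u0 is accessible from u0 and u0 ⊩ (C ∧ A) → B.
u1: does not force it — u1 ⊮ ¬((C ∧ A) → B) since u1 is accessible from u1 and u1 ⊩ (C ∧ A) → B.
u2: does not force it.
u3: does not force it.
Worlds forcing the formula: { }.

0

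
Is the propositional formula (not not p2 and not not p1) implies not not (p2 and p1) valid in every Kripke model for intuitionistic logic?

This is the distribution of double negation over conjunction, which is intuitionistically derivable.
Assume not not p2, not not p1, and not (p2 and p1). From p2 we'd get not p1 (since p2 and p1 is refuted), contradicting not not p1; so not p2, contradicting not not p2.

Yes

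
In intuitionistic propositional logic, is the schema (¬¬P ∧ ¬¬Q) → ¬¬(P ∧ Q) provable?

Yes

This is the distribution of double negation over conjunction, which is intuitionistically derivable.
Assume ¬¬P, ¬¬Q, and ¬(P ∧ Q). From P we'd get ¬Q (since P ∧ Q is refuted), contradicting ¬¬Q; so ¬P, contradicting ¬¬P.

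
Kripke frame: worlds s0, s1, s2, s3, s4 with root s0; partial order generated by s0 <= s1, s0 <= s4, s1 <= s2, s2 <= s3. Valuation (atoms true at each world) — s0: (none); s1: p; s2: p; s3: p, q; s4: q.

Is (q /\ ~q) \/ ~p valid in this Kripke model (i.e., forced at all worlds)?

Not every world: s0 ||-/- (q /\ ~q) \/ ~p.
s0 ||-/- (q /\ ~q) \/ ~p: neither disjunct is forced at s0.
s0 ||-/- q /\ ~q since s0 fails q.

No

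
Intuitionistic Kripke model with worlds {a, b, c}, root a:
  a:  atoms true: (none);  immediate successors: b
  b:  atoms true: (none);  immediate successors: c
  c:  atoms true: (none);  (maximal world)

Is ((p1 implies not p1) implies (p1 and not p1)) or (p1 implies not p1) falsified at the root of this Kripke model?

a forces ((p1 implies not p1) implies (p1 and not p1)) or (p1 implies not p1) via the disjunct p1 implies not p1.
So the root a forces ((p1 implies not p1) implies (p1 and not p1)) or (p1 implies not p1); the model is not a countermodel.

No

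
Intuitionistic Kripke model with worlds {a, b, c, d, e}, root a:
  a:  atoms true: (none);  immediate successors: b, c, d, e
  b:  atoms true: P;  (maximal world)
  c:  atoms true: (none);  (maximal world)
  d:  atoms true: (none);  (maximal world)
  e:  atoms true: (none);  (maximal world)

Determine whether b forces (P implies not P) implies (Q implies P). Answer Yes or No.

b forces (P implies not P) implies (Q implies P) vacuously: no world accessible from b forces the antecedent P implies not P.

Yes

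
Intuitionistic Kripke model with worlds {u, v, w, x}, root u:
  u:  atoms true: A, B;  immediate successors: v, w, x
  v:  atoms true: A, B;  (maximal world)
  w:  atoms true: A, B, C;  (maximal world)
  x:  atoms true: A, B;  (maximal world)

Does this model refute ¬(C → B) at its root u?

u ⊮ ¬(C → B) since u is accessible from u and u ⊩ C → B.
u ⊩ C → B: every world accessible from u that forces C (namely w) also forces B.
So the root u does not force ¬(C → B); the model is a countermodel.

Yes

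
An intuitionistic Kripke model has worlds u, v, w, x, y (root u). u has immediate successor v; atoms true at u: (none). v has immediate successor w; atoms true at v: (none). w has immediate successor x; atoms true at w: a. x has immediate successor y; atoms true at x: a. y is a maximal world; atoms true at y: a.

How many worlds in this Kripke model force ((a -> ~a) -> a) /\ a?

3

u: does not force it — u ||-/- ((a -> ~a) -> a) /\ a since u fails a.
v: does not force it — v ||-/- ((a -> ~a) -> a) /\ a since v fails a.
w: forces it.
x: forces it.
y: forces it.
Worlds forcing the formula: {w, x, y}.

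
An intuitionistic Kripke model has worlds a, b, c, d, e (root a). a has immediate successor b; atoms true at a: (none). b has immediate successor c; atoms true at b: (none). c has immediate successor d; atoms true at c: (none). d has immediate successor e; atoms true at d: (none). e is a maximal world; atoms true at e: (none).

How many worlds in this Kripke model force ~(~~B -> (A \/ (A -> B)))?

0

a: does not force it — a ||-/- ~(~~B -> (A \/ (A -> B))) since a is accessible from a and a ||- ~~B -> (A \/ (A -> B)).
b: does not force it — b ||-/- ~(~~B -> (A \/ (A -> B))) since b is accessible from b and b ||- ~~B -> (A \/ (A -> B)).
c: does not force it — c ||-/- ~(~~B -> (A \/ (A -> B))) since c is accessible from c and c ||- ~~B -> (A \/ (A -> B)).
d: does not force it.
e: does not force it.
Worlds forcing the formula: { }.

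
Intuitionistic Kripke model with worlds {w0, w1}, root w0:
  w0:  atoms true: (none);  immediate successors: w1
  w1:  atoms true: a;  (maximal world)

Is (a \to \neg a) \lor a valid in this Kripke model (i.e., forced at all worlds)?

Not every world: w0 \nVdash (a \to \neg a) \lor a.
w0 \nVdash (a \to \neg a) \lor a: neither disjunct is forced at w0.
w0 \nVdash a \to \neg a: at the accessible world w1, w1 \Vdash a but w1 \nVdash \neg a.

No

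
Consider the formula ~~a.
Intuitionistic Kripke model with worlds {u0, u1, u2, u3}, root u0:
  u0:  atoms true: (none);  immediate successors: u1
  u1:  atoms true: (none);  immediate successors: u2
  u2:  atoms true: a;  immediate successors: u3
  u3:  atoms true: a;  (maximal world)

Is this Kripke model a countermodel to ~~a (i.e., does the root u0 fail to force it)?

No

u0 ||- ~~a: no world accessible from u0 forces ~a.
So the root u0 forces ~~a; the model is not a countermodel.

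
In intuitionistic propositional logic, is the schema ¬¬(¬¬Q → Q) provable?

Yes

This is the double negation of double-negation elimination, which is intuitionistically derivable.
By Glivenko's theorem the double negation of any classical propositional tautology is intuitionistically provable; ¬¬Q → Q is classically a tautology.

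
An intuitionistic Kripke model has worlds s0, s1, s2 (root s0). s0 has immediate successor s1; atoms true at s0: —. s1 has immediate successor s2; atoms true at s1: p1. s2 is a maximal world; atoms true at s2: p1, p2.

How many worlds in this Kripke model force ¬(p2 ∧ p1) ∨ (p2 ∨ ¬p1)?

1

s0: does not force it — s0 ⊮ ¬(p2 ∧ p1) ∨ (p2 ∨ ¬p1): neither disjunct is forced at s0.
s1: does not force it.
s2: forces it.
Worlds forcing the formula: {s2}.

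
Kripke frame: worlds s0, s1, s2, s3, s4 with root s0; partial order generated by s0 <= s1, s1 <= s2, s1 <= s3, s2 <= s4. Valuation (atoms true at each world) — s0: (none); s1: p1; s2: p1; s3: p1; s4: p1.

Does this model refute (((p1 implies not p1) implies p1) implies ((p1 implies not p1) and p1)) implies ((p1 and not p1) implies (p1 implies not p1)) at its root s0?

No

s0 forces (((p1 implies not p1) implies p1) implies ((p1 implies not p1) and p1)) implies ((p1 and not p1) implies (p1 implies not p1)) vacuously: no world accessible from s0 forces the antecedent ((p1 implies not p1) implies p1) implies ((p1 implies not p1) and p1).
So the root s0 forces (((p1 implies not p1) implies p1) implies ((p1 implies not p1) and p1)) implies ((p1 and not p1) implies (p1 implies not p1)); the model is not a countermodel.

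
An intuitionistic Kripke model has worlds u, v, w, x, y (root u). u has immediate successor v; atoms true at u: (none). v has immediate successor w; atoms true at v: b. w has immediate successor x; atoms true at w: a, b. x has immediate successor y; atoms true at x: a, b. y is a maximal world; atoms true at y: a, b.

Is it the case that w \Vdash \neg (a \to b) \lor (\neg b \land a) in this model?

No

w \nVdash \neg (a \to b) \lor (\neg b \land a): neither disjunct is forced at w.
w \nVdash \neg (a \to b) since w is accessible from w and w \Vdash a \to b.
w \Vdash a \to b: every world accessible from w that forces a (namely w, x, y) also forces b.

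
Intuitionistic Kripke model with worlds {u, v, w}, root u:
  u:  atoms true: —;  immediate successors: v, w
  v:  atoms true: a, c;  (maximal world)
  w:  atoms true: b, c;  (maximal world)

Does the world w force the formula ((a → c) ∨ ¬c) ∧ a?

No

w ⊮ ((a → c) ∨ ¬c) ∧ a since w fails a.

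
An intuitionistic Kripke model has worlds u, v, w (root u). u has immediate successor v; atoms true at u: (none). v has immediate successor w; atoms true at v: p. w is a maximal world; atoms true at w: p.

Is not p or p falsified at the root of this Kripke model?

Yes

u does not force not p or p: neither disjunct is forced at u.
u does not force not p since v is accessible from u and v forces p.
So the root u does not force not p or p; the model is a countermodel.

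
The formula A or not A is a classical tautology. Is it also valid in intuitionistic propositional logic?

No

This is the law of excluded middle, which is not intuitionistically valid.
A Kripke countermodel: worlds 0, 1; order generated by 0 <= 1; atoms true at each world — 0:{}; 1:{A}.
0 does not force A or not A: neither disjunct is forced at 0.
0 lacks atom A, so 0 does not force A.
So the root 0 does not force the formula.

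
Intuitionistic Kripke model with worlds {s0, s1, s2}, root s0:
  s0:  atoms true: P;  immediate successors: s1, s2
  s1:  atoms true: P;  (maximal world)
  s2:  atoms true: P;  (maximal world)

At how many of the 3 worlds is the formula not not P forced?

3

s0: forces it.
s1: forces it.
s2: forces it.
Worlds forcing the formula: {s0, s1, s2}.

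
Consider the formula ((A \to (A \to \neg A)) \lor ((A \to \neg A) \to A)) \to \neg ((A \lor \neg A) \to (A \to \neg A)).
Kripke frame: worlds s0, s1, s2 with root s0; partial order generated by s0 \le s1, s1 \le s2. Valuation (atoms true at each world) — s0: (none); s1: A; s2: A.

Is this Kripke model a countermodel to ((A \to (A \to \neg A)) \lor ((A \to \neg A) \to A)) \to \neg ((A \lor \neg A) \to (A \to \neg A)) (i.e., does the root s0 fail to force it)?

s0 \Vdash ((A \to (A \to \neg A)) \lor ((A \to \neg A) \to A)) \to \neg ((A \lor \neg A) \to (A \to \neg A)): every world accessible from s0 that forces (A \to (A \to \neg A)) \lor ((A \to \neg A) \to A) (namely s0, s1, s2) also forces \neg ((A \lor \neg A) \to (A \to \neg A)).
So the root s0 forces ((A \to (A \to \neg A)) \lor ((A \to \neg A) \to A)) \to \neg ((A \lor \neg A) \to (A \to \neg A)); the model is not a countermodel.

No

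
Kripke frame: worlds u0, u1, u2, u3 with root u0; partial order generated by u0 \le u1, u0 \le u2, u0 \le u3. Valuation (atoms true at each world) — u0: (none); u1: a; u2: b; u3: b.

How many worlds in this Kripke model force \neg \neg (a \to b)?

u0: does not force it — u0 \nVdash \neg \neg (a \to b) since u1 is accessible from u0 and u1 \Vdash \neg (a \to b).
u1: does not force it.
u2: forces it.
u3: forces it.
Worlds forcing the formula: {u2, u3}.

2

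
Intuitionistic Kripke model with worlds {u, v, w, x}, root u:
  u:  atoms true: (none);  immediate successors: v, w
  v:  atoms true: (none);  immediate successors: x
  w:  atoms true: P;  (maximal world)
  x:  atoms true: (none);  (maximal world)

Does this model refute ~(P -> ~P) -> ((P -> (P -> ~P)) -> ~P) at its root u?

u ||- ~(P -> ~P) -> ((P -> (P -> ~P)) -> ~P): every world accessible from u that forces ~(P -> ~P) (namely w) also forces (P -> (P -> ~P)) -> ~P.
So the root u forces ~(P -> ~P) -> ((P -> (P -> ~P)) -> ~P); the model is not a countermodel.

No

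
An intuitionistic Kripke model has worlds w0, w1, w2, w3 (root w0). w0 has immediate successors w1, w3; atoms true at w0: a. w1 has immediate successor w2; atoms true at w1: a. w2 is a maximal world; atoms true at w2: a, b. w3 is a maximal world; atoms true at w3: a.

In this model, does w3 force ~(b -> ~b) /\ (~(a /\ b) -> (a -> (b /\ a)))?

w3 ||-/- ~(b -> ~b) /\ (~(a /\ b) -> (a -> (b /\ a))) since w3 fails ~(b -> ~b).

No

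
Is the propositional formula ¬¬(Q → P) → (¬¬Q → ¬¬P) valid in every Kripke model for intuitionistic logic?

Yes

This is the distribution of double negation over implication, which is intuitionistically derivable.
Assume ¬¬(Q → P) and ¬¬Q; suppose ¬P. Then Q → P would give ¬Q (by contraposition), contradicting ¬¬Q; so ¬(Q → P), contradicting ¬¬(Q → P). Hence ¬¬P.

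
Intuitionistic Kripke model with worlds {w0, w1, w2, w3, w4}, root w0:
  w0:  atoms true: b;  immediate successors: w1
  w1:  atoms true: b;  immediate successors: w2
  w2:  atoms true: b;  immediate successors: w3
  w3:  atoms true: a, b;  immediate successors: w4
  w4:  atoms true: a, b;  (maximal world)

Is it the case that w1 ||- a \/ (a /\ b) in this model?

w1 ||-/- a \/ (a /\ b): neither disjunct is forced at w1.
w1 lacks atom a, so w1 ||-/- a.

No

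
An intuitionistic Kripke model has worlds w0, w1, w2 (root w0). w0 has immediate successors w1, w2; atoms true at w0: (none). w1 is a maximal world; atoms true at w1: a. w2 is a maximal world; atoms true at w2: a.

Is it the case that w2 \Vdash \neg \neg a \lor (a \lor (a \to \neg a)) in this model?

Yes

w2 \Vdash \neg \neg a \lor (a \lor (a \to \neg a)) via the disjunct \neg \neg a.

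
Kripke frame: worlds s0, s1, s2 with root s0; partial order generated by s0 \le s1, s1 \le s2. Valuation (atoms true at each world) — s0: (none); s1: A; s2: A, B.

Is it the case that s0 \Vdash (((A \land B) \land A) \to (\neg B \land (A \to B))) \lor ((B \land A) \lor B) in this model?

No

s0 \nVdash (((A \land B) \land A) \to (\neg B \land (A \to B))) \lor ((B \land A) \lor B): neither disjunct is forced at s0.
s0 \nVdash ((A \land B) \land A) \to (\neg B \land (A \to B)): at the accessible world s2, s2 \Vdash (A \land B) \land A but s2 \nVdash \neg B \land (A \to B).
s2 \nVdash \neg B \land (A \to B) since s2 fails \neg B.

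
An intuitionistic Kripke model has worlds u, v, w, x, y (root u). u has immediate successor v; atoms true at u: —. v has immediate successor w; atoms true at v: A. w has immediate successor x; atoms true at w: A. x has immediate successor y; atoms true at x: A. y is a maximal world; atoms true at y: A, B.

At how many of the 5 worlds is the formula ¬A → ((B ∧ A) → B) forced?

u: forces it.
v: forces it.
w: forces it.
x: forces it.
y: forces it.
Worlds forcing the formula: {u, v, w, x, y}.

5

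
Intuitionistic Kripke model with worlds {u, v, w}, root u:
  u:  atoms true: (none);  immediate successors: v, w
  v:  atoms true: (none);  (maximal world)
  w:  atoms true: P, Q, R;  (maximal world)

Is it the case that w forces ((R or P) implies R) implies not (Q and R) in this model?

w does not force ((R or P) implies R) implies not (Q and R): already at w itself, w forces (R or P) implies R but w does not force not (Q and R).
w does not force not (Q and R) since w is accessible from w and w forces Q and R.
w forces Q and R since w forces both conjuncts.

No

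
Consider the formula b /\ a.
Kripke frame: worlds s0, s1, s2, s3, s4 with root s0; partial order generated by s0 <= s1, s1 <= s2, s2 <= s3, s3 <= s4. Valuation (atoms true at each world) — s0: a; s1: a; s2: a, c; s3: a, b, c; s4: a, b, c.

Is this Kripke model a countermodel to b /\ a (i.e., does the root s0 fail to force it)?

s0 ||-/- b /\ a since s0 fails b.
So the root s0 does not force b /\ a; the model is a countermodel.

Yes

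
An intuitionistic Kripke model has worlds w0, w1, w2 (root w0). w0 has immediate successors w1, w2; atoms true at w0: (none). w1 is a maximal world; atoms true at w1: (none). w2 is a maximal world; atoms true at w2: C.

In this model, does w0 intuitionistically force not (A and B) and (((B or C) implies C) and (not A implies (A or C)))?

w0 does not force not (A and B) and (((B or C) implies C) and (not A implies (A or C))) since w0 fails ((B or C) implies C) and (not A implies (A or C)).

No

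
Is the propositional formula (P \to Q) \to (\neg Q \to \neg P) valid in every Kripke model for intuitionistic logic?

Yes

This is the forward direction of contraposition, which is intuitionistically derivable.
Assume P \to Q and \neg Q. If P held then Q would follow, contradicting \neg Q; so \neg P.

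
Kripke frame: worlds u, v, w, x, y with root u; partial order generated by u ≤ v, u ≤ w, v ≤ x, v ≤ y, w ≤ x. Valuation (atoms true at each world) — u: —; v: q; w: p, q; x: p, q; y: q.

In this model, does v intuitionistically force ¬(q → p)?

v ⊮ ¬(q → p) since x is accessible from v and x ⊩ q → p.
x ⊩ q → p: every world accessible from x that forces q (namely x) also forces p.

No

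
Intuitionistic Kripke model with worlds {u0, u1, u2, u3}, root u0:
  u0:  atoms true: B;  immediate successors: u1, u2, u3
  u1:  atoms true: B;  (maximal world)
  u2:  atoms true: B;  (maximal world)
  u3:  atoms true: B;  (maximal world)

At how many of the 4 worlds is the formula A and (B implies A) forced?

u0: does not force it — u0 does not force A and (B implies A) since u0 fails A.
u1: does not force it.
u2: does not force it.
u3: does not force it.
Worlds forcing the formula: { }.

0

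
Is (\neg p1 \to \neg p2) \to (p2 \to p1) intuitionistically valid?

This is the converse of contraposition, which is not intuitionistically valid.
A Kripke countermodel: worlds s0, s1; order generated by s0 \le s1; atoms true at each world — s0:{p2}; s1:{p1,p2}.
s0 \nVdash (\neg p1 \to \neg p2) \to (p2 \to p1): already at s0 itself, s0 \Vdash \neg p1 \to \neg p2 but s0 \nVdash p2 \to p1.
s0 \nVdash p2 \to p1: already at s0 itself, s0 \Vdash p2 but s0 \nVdash p1.
s0 lacks atom p1, so s0 \nVdash p1.
So the root s0 does not force the formula.

No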